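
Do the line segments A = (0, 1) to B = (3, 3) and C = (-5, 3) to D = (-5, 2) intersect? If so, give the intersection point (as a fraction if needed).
No (intersection of containing lines falls outside at least one segment)

Parametrize and solve: t = -5/3, s = 16/3. At least one of these is outside [0, 1], so the segments do not intersect.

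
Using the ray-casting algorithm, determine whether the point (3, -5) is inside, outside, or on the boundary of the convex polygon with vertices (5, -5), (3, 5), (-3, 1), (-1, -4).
The point (3, -5) lies strictly outside the polygon

Cast a horizontal ray to the right from the query point and count how many polygon edges it crosses (each edge strictly once or zero times, handled with the usual half-open convention). 
Parity of crossings → even ⇒ outside.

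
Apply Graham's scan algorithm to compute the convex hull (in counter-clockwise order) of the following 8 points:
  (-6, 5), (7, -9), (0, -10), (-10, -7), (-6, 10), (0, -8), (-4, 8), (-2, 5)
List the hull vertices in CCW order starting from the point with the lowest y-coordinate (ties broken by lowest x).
Hull (CCW) = [(0, -10), (7, -9), (-2, 5), (-4, 8), (-6, 10), (-10, -7)]

Graham scan procedure:
  1. Find the pivot p₀ = point with lowest y (tie → lowest x): (0, -10).
  2. Sort the remaining points by polar angle around p₀.
  3. Walk through sorted points, maintaining a stack; pop the top while the last three entries make a non-left turn (cross product ≤ 0).
  4. Final stack is the convex hull in CCW order: (0, -10), (7, -9), (-2, 5), (-4, 8), (-6, 10), (-10, -7).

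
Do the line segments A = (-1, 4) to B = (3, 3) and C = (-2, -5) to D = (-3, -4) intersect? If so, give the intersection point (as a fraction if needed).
No (intersection of containing lines falls outside at least one segment)

Parametrize and solve: t = -10/3, s = 37/3. At least one of these is outside [0, 1], so the segments do not intersect.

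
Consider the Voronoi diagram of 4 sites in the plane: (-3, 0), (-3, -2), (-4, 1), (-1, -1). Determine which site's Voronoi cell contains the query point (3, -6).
Nearest site = (-1, -1)

The Voronoi cell of site s contains exactly those query points closer to s than to any other site. Compute squared distances from q = (3, -6) to each site:
  (-1 − 3)² + (-1 − -6)² = 41
  (-3 − 3)² + (-2 − -6)² = 52
  (-3 − 3)² + (0 − -6)² = 72
  (-4 − 3)² + (1 − -6)² = 98
Minimum is attained by (-1, -1), so q lies in its Voronoi cell.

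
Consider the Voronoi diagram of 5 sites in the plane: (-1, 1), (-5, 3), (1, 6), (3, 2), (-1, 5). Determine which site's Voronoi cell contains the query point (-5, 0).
Nearest site = (-5, 3)

The Voronoi cell of site s contains exactly those query points closer to s than to any other site. Compute squared distances from q = (-5, 0) to each site:
  (-5 − -5)² + (3 − 0)² = 9
  (-1 − -5)² + (1 − 0)² = 17
  (-1 − -5)² + (5 − 0)² = 41
  (3 − -5)² + (2 − 0)² = 68
  (1 − -5)² + (6 − 0)² = 72
Minimum is attained by (-5, 3), so q lies in its Voronoi cell.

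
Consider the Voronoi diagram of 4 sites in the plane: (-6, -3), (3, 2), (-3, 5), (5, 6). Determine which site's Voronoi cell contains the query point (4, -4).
Nearest site = (3, 2)

The Voronoi cell of site s contains exactly those query points closer to s than to any other site. Compute squared distances from q = (4, -4) to each site:
  (3 − 4)² + (2 − -4)² = 37
  (-6 − 4)² + (-3 − -4)² = 101
  (5 − 4)² + (6 − -4)² = 101
  (-3 − 4)² + (5 − -4)² = 130
Minimum is attained by (3, 2), so q lies in its Voronoi cell.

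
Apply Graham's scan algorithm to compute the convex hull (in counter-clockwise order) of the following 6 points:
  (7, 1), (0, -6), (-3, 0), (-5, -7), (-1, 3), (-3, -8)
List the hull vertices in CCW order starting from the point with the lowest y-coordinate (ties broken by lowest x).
Hull (CCW) = [(-3, -8), (0, -6), (7, 1), (-1, 3), (-3, 0), (-5, -7)]

Graham scan procedure:
  1. Find the pivot p₀ = point with lowest y (tie → lowest x): (-3, -8).
  2. Sort the remaining points by polar angle around p₀.
  3. Walk through sorted points, maintaining a stack; pop the top while the last three entries make a non-left turn (cross product ≤ 0).
  4. Final stack is the convex hull in CCW order: (-3, -8), (0, -6), (7, 1), (-1, 3), (-3, 0), (-5, -7).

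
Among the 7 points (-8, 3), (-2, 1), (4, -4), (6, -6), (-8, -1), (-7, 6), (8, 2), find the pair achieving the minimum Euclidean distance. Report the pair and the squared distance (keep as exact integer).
Pair = ((4, -4), (6, -6)); squared distance = 8

Compute all C(7, 2) = 21 pairwise squared distances (x_i − x_j)² + (y_i − y_j)². The minimum is 8, attained by the pair ((4, -4), (6, -6)).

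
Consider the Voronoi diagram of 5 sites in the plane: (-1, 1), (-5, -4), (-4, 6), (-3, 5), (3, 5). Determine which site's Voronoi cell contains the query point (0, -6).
Nearest site = (-5, -4)

The Voronoi cell of site s contains exactly those query points closer to s than to any other site. Compute squared distances from q = (0, -6) to each site:
  (-5 − 0)² + (-4 − -6)² = 29
  (-1 − 0)² + (1 − -6)² = 50
  (-3 − 0)² + (5 − -6)² = 130
  (3 − 0)² + (5 − -6)² = 130
  (-4 − 0)² + (6 − -6)² = 160
Minimum is attained by (-5, -4), so q lies in its Voronoi cell.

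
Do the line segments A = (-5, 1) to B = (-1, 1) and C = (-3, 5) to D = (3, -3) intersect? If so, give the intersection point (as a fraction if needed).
No (intersection of containing lines falls outside at least one segment)

Parametrize and solve: t = 5/4, s = 1/2. At least one of these is outside [0, 1], so the segments do not intersect.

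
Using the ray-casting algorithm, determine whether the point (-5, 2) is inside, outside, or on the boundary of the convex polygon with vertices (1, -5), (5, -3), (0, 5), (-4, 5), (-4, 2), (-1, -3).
The point (-5, 2) lies strictly outside the polygon

Cast a horizontal ray to the right from the query point and count how many polygon edges it crosses (each edge strictly once or zero times, handled with the usual half-open convention). 
Parity of crossings → even ⇒ outside.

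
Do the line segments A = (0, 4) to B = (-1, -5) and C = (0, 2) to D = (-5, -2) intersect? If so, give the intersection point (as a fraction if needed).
Yes; intersection at (-10/41, 74/41) (t = 10/41 on AB, s = 2/41 on CD)

Parametrize AB as A + t(B − A) = (0 + -1 t, 4 + -9 t) and CD as C + s(D − C) = (0 + -5 s, 2 + -4 s). Solve the linear system for (t, s). Determinant = 41 ≠ 0, so a unique intersection of the containing lines exists. Solution: t = 10/41, s = 2/41 — both in [0, 1], so the segments cross. Intersection point: (-10/41, 74/41).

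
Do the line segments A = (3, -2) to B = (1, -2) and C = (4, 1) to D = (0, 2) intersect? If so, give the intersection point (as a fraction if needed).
No (intersection of containing lines falls outside at least one segment)

Parametrize and solve: t = -13/2, s = -3. At least one of these is outside [0, 1], so the segments do not intersect.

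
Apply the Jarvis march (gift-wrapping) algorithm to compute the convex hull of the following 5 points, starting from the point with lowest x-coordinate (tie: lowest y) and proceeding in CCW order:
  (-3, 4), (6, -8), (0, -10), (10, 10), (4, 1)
Hull (CCW) = [(-3, 4), (0, -10), (6, -8), (10, 10)]

Jarvis march: at each step, from the current hull vertex p, select the next vertex q as the point such that every other point lies strictly to the left of (or on) the directed line p → q. (Equivalently: for every other point r, the cross product (q − p) × (r − p) ≥ 0.)
Starting point (lowest x, tie lowest y): (-3, 4). Wrap until returning to start. Resulting hull: (-3, 4), (0, -10), (6, -8), (10, 10).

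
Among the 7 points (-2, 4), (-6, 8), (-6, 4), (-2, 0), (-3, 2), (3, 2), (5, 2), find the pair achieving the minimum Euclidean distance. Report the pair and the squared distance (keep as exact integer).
Pair = ((3, 2), (5, 2)); squared distance = 4

Compute all C(7, 2) = 21 pairwise squared distances (x_i − x_j)² + (y_i − y_j)². The minimum is 4, attained by the pair ((3, 2), (5, 2)).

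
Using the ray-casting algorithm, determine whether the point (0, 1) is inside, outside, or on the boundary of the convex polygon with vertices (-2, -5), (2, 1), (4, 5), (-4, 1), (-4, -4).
The point (0, 1) lies strictly inside the polygon

Cast a horizontal ray to the right from the query point and count how many polygon edges it crosses (each edge strictly once or zero times, handled with the usual half-open convention). 
Parity of crossings → odd ⇒ inside.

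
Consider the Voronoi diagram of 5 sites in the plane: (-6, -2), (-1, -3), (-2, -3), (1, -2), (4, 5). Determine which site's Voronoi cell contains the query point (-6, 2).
Nearest site = (-6, -2)

The Voronoi cell of site s contains exactly those query points closer to s than to any other site. Compute squared distances from q = (-6, 2) to each site:
  (-6 − -6)² + (-2 − 2)² = 16
  (-2 − -6)² + (-3 − 2)² = 41
  (-1 − -6)² + (-3 − 2)² = 50
  (1 − -6)² + (-2 − 2)² = 65
  (4 − -6)² + (5 − 2)² = 109
Minimum is attained by (-6, -2), so q lies in its Voronoi cell.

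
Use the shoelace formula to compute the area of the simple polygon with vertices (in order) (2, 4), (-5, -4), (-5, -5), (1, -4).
Area = 27

Shoelace formula: Area = (1/2) |Σ_i (x_i · y_{i+1} − x_{i+1} · y_i)| (indices mod n). Compute each cross term:
  (2)(-4) − (-5)(4) = 12
  (-5)(-5) − (-5)(-4) = 5
  (-5)(-4) − (1)(-5) = 25
  (1)(4) − (2)(-4) = 12
Sum = 54, so (signed) Area = 54/2 = 27, |Area| = 27.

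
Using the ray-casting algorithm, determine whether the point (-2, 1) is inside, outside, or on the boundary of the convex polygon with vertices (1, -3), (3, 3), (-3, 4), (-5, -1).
The point (-2, 1) lies strictly inside the polygon

Cast a horizontal ray to the right from the query point and count how many polygon edges it crosses (each edge strictly once or zero times, handled with the usual half-open convention). 
Parity of crossings → odd ⇒ inside.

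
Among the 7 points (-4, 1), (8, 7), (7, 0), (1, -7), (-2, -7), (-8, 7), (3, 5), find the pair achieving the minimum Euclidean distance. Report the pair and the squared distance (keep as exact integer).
Pair = ((1, -7), (-2, -7)); squared distance = 9

Compute all C(7, 2) = 21 pairwise squared distances (x_i − x_j)² + (y_i − y_j)². The minimum is 9, attained by the pair ((1, -7), (-2, -7)).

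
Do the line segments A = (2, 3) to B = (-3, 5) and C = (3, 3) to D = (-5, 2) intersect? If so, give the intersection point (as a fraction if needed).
No (intersection of containing lines falls outside at least one segment)

Parametrize and solve: t = -1/21, s = 2/21. At least one of these is outside [0, 1], so the segments do not intersect.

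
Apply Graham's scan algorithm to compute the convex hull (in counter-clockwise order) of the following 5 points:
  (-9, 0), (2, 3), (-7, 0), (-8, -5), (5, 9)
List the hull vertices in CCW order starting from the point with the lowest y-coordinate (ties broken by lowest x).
Hull (CCW) = [(-8, -5), (2, 3), (5, 9), (-9, 0)]

Graham scan procedure:
  1. Find the pivot p₀ = point with lowest y (tie → lowest x): (-8, -5).
  2. Sort the remaining points by polar angle around p₀.
  3. Walk through sorted points, maintaining a stack; pop the top while the last three entries make a non-left turn (cross product ≤ 0).
  4. Final stack is the convex hull in CCW order: (-8, -5), (2, 3), (5, 9), (-9, 0).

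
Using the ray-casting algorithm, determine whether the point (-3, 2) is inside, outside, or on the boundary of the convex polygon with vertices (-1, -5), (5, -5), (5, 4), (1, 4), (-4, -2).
The point (-3, 2) lies strictly outside the polygon

Cast a horizontal ray to the right from the query point and count how many polygon edges it crosses (each edge strictly once or zero times, handled with the usual half-open convention). 
Parity of crossings → even ⇒ outside.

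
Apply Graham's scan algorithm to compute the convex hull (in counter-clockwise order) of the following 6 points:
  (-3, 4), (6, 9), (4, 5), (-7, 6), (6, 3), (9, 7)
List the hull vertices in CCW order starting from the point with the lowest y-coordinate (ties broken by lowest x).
Hull (CCW) = [(6, 3), (9, 7), (6, 9), (-7, 6), (-3, 4)]

Graham scan procedure:
  1. Find the pivot p₀ = point with lowest y (tie → lowest x): (6, 3).
  2. Sort the remaining points by polar angle around p₀.
  3. Walk through sorted points, maintaining a stack; pop the top while the last three entries make a non-left turn (cross product ≤ 0).
  4. Final stack is the convex hull in CCW order: (6, 3), (9, 7), (6, 9), (-7, 6), (-3, 4).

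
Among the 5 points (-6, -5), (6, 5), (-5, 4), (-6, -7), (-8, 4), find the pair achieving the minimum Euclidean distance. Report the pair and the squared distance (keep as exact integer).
Pair = ((-6, -5), (-6, -7)); squared distance = 4

Compute all C(5, 2) = 10 pairwise squared distances (x_i − x_j)² + (y_i − y_j)². The minimum is 4, attained by the pair ((-6, -5), (-6, -7)).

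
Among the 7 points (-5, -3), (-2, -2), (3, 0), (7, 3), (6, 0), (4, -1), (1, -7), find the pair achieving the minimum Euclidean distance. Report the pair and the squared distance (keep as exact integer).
Pair = ((3, 0), (4, -1)); squared distance = 2

Compute all C(7, 2) = 21 pairwise squared distances (x_i − x_j)² + (y_i − y_j)². The minimum is 2, attained by the pair ((3, 0), (4, -1)).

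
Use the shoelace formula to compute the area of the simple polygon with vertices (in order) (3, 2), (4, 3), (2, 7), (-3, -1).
Area = 39/2

Shoelace formula: Area = (1/2) |Σ_i (x_i · y_{i+1} − x_{i+1} · y_i)| (indices mod n). Compute each cross term:
  (3)(3) − (4)(2) = 1
  (4)(7) − (2)(3) = 22
  (2)(-1) − (-3)(7) = 19
  (-3)(2) − (3)(-1) = -3
Sum = 39, so (signed) Area = 39/2 = 39/2, |Area| = 39/2.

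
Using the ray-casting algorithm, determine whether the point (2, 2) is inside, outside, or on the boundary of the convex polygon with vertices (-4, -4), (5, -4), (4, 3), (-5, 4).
The point (2, 2) lies strictly inside the polygon

Cast a horizontal ray to the right from the query point and count how many polygon edges it crosses (each edge strictly once or zero times, handled with the usual half-open convention). 
Parity of crossings → odd ⇒ inside.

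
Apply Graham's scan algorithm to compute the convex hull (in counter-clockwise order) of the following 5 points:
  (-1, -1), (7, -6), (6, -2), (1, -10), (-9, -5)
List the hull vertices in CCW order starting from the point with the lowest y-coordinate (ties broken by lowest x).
Hull (CCW) = [(1, -10), (7, -6), (6, -2), (-1, -1), (-9, -5)]

Graham scan procedure:
  1. Find the pivot p₀ = point with lowest y (tie → lowest x): (1, -10).
  2. Sort the remaining points by polar angle around p₀.
  3. Walk through sorted points, maintaining a stack; pop the top while the last three entries make a non-left turn (cross product ≤ 0).
  4. Final stack is the convex hull in CCW order: (1, -10), (7, -6), (6, -2), (-1, -1), (-9, -5).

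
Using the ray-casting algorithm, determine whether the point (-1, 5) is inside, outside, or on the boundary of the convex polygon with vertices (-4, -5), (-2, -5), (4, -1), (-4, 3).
The point (-1, 5) lies strictly outside the polygon

Cast a horizontal ray to the right from the query point and count how many polygon edges it crosses (each edge strictly once or zero times, handled with the usual half-open convention). 
Parity of crossings → even ⇒ outside.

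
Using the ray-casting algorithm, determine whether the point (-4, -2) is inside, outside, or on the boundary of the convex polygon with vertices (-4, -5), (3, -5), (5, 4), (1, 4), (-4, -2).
The point (-4, -2) lies on the polygon boundary

Boundary check: the query satisfies the collinearity and bounding-box conditions for some polygon edge, so it lies exactly on the boundary.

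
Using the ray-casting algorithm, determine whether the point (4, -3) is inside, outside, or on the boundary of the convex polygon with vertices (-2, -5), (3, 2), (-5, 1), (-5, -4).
The point (4, -3) lies strictly outside the polygon

Cast a horizontal ray to the right from the query point and count how many polygon edges it crosses (each edge strictly once or zero times, handled with the usual half-open convention). 
Parity of crossings → even ⇒ outside.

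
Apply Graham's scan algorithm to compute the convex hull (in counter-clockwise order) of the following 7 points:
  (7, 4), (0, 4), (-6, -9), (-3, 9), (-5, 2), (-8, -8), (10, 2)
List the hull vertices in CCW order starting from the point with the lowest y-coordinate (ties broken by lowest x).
Hull (CCW) = [(-6, -9), (10, 2), (7, 4), (-3, 9), (-8, -8)]

Graham scan procedure:
  1. Find the pivot p₀ = point with lowest y (tie → lowest x): (-6, -9).
  2. Sort the remaining points by polar angle around p₀.
  3. Walk through sorted points, maintaining a stack; pop the top while the last three entries make a non-left turn (cross product ≤ 0).
  4. Final stack is the convex hull in CCW order: (-6, -9), (10, 2), (7, 4), (-3, 9), (-8, -8).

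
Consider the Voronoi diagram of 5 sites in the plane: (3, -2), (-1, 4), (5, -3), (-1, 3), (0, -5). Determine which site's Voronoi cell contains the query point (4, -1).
Nearest site = (3, -2)

The Voronoi cell of site s contains exactly those query points closer to s than to any other site. Compute squared distances from q = (4, -1) to each site:
  (3 − 4)² + (-2 − -1)² = 2
  (5 − 4)² + (-3 − -1)² = 5
  (0 − 4)² + (-5 − -1)² = 32
  (-1 − 4)² + (3 − -1)² = 41
  (-1 − 4)² + (4 − -1)² = 50
Minimum is attained by (3, -2), so q lies in its Voronoi cell.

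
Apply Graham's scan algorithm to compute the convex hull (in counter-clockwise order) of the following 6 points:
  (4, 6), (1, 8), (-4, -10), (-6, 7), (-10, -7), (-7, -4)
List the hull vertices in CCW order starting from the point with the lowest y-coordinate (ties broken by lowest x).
Hull (CCW) = [(-4, -10), (4, 6), (1, 8), (-6, 7), (-10, -7)]

Graham scan procedure:
  1. Find the pivot p₀ = point with lowest y (tie → lowest x): (-4, -10).
  2. Sort the remaining points by polar angle around p₀.
  3. Walk through sorted points, maintaining a stack; pop the top while the last three entries make a non-left turn (cross product ≤ 0).
  4. Final stack is the convex hull in CCW order: (-4, -10), (4, 6), (1, 8), (-6, 7), (-10, -7).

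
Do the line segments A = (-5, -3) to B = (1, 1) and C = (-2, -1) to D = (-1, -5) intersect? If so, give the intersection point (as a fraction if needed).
Yes; intersection at (-2, -1) (t = 1/2 on AB, s = 0 on CD)

Parametrize AB as A + t(B − A) = (-5 + 6 t, -3 + 4 t) and CD as C + s(D − C) = (-2 + 1 s, -1 + -4 s). Solve the linear system for (t, s). Determinant = 28 ≠ 0, so a unique intersection of the containing lines exists. Solution: t = 1/2, s = 0 — both in [0, 1], so the segments cross. Intersection point: (-2, -1).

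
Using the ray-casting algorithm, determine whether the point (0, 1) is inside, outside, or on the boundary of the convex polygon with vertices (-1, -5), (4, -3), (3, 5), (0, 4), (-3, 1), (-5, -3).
The point (0, 1) lies strictly inside the polygon

Cast a horizontal ray to the right from the query point and count how many polygon edges it crosses (each edge strictly once or zero times, handled with the usual half-open convention). 
Parity of crossings → odd ⇒ inside.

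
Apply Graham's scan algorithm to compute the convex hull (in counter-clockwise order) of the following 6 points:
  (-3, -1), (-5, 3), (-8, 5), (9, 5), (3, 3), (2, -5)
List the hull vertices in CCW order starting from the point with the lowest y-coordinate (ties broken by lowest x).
Hull (CCW) = [(2, -5), (9, 5), (-8, 5), (-3, -1)]

Graham scan procedure:
  1. Find the pivot p₀ = point with lowest y (tie → lowest x): (2, -5).
  2. Sort the remaining points by polar angle around p₀.
  3. Walk through sorted points, maintaining a stack; pop the top while the last three entries make a non-left turn (cross product ≤ 0).
  4. Final stack is the convex hull in CCW order: (2, -5), (9, 5), (-8, 5), (-3, -1).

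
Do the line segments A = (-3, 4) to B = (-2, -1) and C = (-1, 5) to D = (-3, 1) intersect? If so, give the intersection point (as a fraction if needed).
Yes; intersection at (-18/7, 13/7) (t = 3/7 on AB, s = 11/14 on CD)

Parametrize AB as A + t(B − A) = (-3 + 1 t, 4 + -5 t) and CD as C + s(D − C) = (-1 + -2 s, 5 + -4 s). Solve the linear system for (t, s). Determinant = 14 ≠ 0, so a unique intersection of the containing lines exists. Solution: t = 3/7, s = 11/14 — both in [0, 1], so the segments cross. Intersection point: (-18/7, 13/7).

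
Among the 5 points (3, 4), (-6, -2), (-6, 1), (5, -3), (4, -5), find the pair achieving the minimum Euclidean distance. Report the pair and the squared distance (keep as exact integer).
Pair = ((5, -3), (4, -5)); squared distance = 5

Compute all C(5, 2) = 10 pairwise squared distances (x_i − x_j)² + (y_i − y_j)². The minimum is 5, attained by the pair ((5, -3), (4, -5)).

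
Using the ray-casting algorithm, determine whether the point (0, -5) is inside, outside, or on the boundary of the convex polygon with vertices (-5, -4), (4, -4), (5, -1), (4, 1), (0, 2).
The point (0, -5) lies strictly outside the polygon

Cast a horizontal ray to the right from the query point and count how many polygon edges it crosses (each edge strictly once or zero times, handled with the usual half-open convention). 
Parity of crossings → even ⇒ outside.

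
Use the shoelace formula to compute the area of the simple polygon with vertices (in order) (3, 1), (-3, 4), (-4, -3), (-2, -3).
Area = 53/2

Shoelace formula: Area = (1/2) |Σ_i (x_i · y_{i+1} − x_{i+1} · y_i)| (indices mod n). Compute each cross term:
  (3)(4) − (-3)(1) = 15
  (-3)(-3) − (-4)(4) = 25
  (-4)(-3) − (-2)(-3) = 6
  (-2)(1) − (3)(-3) = 7
Sum = 53, so (signed) Area = 53/2 = 53/2, |Area| = 53/2.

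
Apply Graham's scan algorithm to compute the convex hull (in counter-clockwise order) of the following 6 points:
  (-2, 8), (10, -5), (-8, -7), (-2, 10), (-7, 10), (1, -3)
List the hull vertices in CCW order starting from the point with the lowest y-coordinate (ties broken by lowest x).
Hull (CCW) = [(-8, -7), (10, -5), (-2, 10), (-7, 10)]

Graham scan procedure:
  1. Find the pivot p₀ = point with lowest y (tie → lowest x): (-8, -7).
  2. Sort the remaining points by polar angle around p₀.
  3. Walk through sorted points, maintaining a stack; pop the top while the last three entries make a non-left turn (cross product ≤ 0).
  4. Final stack is the convex hull in CCW order: (-8, -7), (10, -5), (-2, 10), (-7, 10).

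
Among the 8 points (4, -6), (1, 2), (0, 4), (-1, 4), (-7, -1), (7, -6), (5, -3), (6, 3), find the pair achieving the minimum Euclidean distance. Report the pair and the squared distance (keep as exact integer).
Pair = ((0, 4), (-1, 4)); squared distance = 1

Compute all C(8, 2) = 28 pairwise squared distances (x_i − x_j)² + (y_i − y_j)². The minimum is 1, attained by the pair ((0, 4), (-1, 4)).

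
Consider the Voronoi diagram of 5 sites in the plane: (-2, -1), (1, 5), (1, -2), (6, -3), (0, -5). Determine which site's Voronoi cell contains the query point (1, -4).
Nearest site = (0, -5)

The Voronoi cell of site s contains exactly those query points closer to s than to any other site. Compute squared distances from q = (1, -4) to each site:
  (0 − 1)² + (-5 − -4)² = 2
  (1 − 1)² + (-2 − -4)² = 4
  (-2 − 1)² + (-1 − -4)² = 18
  (6 − 1)² + (-3 − -4)² = 26
  (1 − 1)² + (5 − -4)² = 81
Minimum is attained by (0, -5), so q lies in its Voronoi cell.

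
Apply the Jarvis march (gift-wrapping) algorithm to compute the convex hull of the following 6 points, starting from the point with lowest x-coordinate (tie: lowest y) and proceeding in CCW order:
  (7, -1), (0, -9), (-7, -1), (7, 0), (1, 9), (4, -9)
Hull (CCW) = [(-7, -1), (0, -9), (4, -9), (7, -1), (7, 0), (1, 9)]

Jarvis march: at each step, from the current hull vertex p, select the next vertex q as the point such that every other point lies strictly to the left of (or on) the directed line p → q. (Equivalently: for every other point r, the cross product (q − p) × (r − p) ≥ 0.)
Starting point (lowest x, tie lowest y): (-7, -1). Wrap until returning to start. Resulting hull: (-7, -1), (0, -9), (4, -9), (7, -1), (7, 0), (1, 9).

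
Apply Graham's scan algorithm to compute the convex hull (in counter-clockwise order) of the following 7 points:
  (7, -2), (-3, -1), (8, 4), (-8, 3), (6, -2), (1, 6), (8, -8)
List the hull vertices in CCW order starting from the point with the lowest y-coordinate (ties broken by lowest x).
Hull (CCW) = [(8, -8), (8, 4), (1, 6), (-8, 3), (-3, -1)]

Graham scan procedure:
  1. Find the pivot p₀ = point with lowest y (tie → lowest x): (8, -8).
  2. Sort the remaining points by polar angle around p₀.
  3. Walk through sorted points, maintaining a stack; pop the top while the last three entries make a non-left turn (cross product ≤ 0).
  4. Final stack is the convex hull in CCW order: (8, -8), (8, 4), (1, 6), (-8, 3), (-3, -1).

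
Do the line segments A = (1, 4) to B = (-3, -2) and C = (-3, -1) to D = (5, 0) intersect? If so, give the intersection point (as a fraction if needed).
Yes; intersection at (-25/11, -10/11) (t = 9/11 on AB, s = 1/11 on CD)

Parametrize AB as A + t(B − A) = (1 + -4 t, 4 + -6 t) and CD as C + s(D − C) = (-3 + 8 s, -1 + 1 s). Solve the linear system for (t, s). Determinant = -44 ≠ 0, so a unique intersection of the containing lines exists. Solution: t = 9/11, s = 1/11 — both in [0, 1], so the segments cross. Intersection point: (-25/11, -10/11).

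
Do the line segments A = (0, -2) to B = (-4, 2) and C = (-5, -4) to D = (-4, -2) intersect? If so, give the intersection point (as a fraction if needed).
No (intersection of containing lines falls outside at least one segment)

Parametrize and solve: t = 2/3, s = 7/3. At least one of these is outside [0, 1], so the segments do not intersect.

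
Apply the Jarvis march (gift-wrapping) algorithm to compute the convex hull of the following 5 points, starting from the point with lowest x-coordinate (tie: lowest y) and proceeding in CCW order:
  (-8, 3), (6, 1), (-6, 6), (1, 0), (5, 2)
Hull (CCW) = [(-8, 3), (1, 0), (6, 1), (5, 2), (-6, 6)]

Jarvis march: at each step, from the current hull vertex p, select the next vertex q as the point such that every other point lies strictly to the left of (or on) the directed line p → q. (Equivalently: for every other point r, the cross product (q − p) × (r − p) ≥ 0.)
Starting point (lowest x, tie lowest y): (-8, 3). Wrap until returning to start. Resulting hull: (-8, 3), (1, 0), (6, 1), (5, 2), (-6, 6).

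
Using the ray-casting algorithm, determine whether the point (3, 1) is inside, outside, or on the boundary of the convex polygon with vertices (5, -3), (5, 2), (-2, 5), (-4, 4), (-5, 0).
The point (3, 1) lies strictly inside the polygon

Cast a horizontal ray to the right from the query point and count how many polygon edges it crosses (each edge strictly once or zero times, handled with the usual half-open convention). 
Parity of crossings → odd ⇒ inside.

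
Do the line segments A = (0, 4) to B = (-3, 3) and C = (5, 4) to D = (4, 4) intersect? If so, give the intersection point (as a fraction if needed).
No (intersection of containing lines falls outside at least one segment)

Parametrize and solve: t = 0, s = 5. At least one of these is outside [0, 1], so the segments do not intersect.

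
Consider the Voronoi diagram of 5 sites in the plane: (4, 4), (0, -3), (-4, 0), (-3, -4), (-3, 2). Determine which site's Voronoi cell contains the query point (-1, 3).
Nearest site = (-3, 2)

The Voronoi cell of site s contains exactly those query points closer to s than to any other site. Compute squared distances from q = (-1, 3) to each site:
  (-3 − -1)² + (2 − 3)² = 5
  (-4 − -1)² + (0 − 3)² = 18
  (4 − -1)² + (4 − 3)² = 26
  (0 − -1)² + (-3 − 3)² = 37
  (-3 − -1)² + (-4 − 3)² = 53
Minimum is attained by (-3, 2), so q lies in its Voronoi cell.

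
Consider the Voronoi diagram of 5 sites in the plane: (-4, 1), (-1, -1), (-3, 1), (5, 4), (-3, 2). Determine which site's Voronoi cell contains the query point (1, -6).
Nearest site = (-1, -1)

The Voronoi cell of site s contains exactly those query points closer to s than to any other site. Compute squared distances from q = (1, -6) to each site:
  (-1 − 1)² + (-1 − -6)² = 29
  (-3 − 1)² + (1 − -6)² = 65
  (-4 − 1)² + (1 − -6)² = 74
  (-3 − 1)² + (2 − -6)² = 80
  (5 − 1)² + (4 − -6)² = 116
Minimum is attained by (-1, -1), so q lies in its Voronoi cell.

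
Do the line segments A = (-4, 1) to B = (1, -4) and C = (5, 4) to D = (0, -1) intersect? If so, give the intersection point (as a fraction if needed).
No (intersection of containing lines falls outside at least one segment)

Parametrize and solve: t = 3/5, s = 6/5. At least one of these is outside [0, 1], so the segments do not intersect.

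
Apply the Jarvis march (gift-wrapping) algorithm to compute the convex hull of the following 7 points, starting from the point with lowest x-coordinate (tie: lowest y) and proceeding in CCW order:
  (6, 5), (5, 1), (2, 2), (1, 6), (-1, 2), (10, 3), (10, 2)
Hull (CCW) = [(-1, 2), (5, 1), (10, 2), (10, 3), (6, 5), (1, 6)]

Jarvis march: at each step, from the current hull vertex p, select the next vertex q as the point such that every other point lies strictly to the left of (or on) the directed line p → q. (Equivalently: for every other point r, the cross product (q − p) × (r − p) ≥ 0.)
Starting point (lowest x, tie lowest y): (-1, 2). Wrap until returning to start. Resulting hull: (-1, 2), (5, 1), (10, 2), (10, 3), (6, 5), (1, 6).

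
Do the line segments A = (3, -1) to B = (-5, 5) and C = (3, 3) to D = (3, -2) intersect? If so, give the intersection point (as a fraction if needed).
Yes; intersection at (3, -1) (t = 0 on AB, s = 4/5 on CD)

Parametrize AB as A + t(B − A) = (3 + -8 t, -1 + 6 t) and CD as C + s(D − C) = (3 + 0 s, 3 + -5 s). Solve the linear system for (t, s). Determinant = -40 ≠ 0, so a unique intersection of the containing lines exists. Solution: t = 0, s = 4/5 — both in [0, 1], so the segments cross. Intersection point: (3, -1).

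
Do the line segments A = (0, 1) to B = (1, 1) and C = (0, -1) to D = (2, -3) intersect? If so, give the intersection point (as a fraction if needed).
No (intersection of containing lines falls outside at least one segment)

Parametrize and solve: t = -2, s = -1. At least one of these is outside [0, 1], so the segments do not intersect.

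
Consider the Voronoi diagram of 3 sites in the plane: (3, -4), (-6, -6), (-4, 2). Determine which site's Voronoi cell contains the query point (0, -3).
Nearest site = (3, -4)

The Voronoi cell of site s contains exactly those query points closer to s than to any other site. Compute squared distances from q = (0, -3) to each site:
  (3 − 0)² + (-4 − -3)² = 10
  (-4 − 0)² + (2 − -3)² = 41
  (-6 − 0)² + (-6 − -3)² = 45
Minimum is attained by (3, -4), so q lies in its Voronoi cell.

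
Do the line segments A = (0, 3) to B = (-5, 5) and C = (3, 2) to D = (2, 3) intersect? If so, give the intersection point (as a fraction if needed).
No (intersection of containing lines falls outside at least one segment)

Parametrize and solve: t = -2/3, s = -1/3. At least one of these is outside [0, 1], so the segments do not intersect.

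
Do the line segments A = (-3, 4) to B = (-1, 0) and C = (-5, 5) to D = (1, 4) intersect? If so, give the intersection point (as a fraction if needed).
No (intersection of containing lines falls outside at least one segment)

Parametrize and solve: t = -2/11, s = 3/11. At least one of these is outside [0, 1], so the segments do not intersect.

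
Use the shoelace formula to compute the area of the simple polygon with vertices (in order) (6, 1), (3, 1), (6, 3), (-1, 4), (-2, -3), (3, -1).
Area = 32

Shoelace formula: Area = (1/2) |Σ_i (x_i · y_{i+1} − x_{i+1} · y_i)| (indices mod n). Compute each cross term:
  (6)(1) − (3)(1) = 3
  (3)(3) − (6)(1) = 3
  (6)(4) − (-1)(3) = 27
  (-1)(-3) − (-2)(4) = 11
  (-2)(-1) − (3)(-3) = 11
  (3)(1) − (6)(-1) = 9
Sum = 64, so (signed) Area = 64/2 = 32, |Area| = 32.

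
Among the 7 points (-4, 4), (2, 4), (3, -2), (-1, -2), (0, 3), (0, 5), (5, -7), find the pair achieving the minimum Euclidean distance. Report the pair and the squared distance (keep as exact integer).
Pair = ((0, 3), (0, 5)); squared distance = 4

Compute all C(7, 2) = 21 pairwise squared distances (x_i − x_j)² + (y_i − y_j)². The minimum is 4, attained by the pair ((0, 3), (0, 5)).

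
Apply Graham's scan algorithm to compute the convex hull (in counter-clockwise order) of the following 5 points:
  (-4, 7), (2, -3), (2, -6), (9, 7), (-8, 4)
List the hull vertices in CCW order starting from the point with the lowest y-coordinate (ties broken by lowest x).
Hull (CCW) = [(2, -6), (9, 7), (-4, 7), (-8, 4)]

Graham scan procedure:
  1. Find the pivot p₀ = point with lowest y (tie → lowest x): (2, -6).
  2. Sort the remaining points by polar angle around p₀.
  3. Walk through sorted points, maintaining a stack; pop the top while the last three entries make a non-left turn (cross product ≤ 0).
  4. Final stack is the convex hull in CCW order: (2, -6), (9, 7), (-4, 7), (-8, 4).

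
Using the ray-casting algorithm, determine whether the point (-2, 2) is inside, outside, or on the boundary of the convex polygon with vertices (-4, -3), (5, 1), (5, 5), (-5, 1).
The point (-2, 2) lies strictly inside the polygon

Cast a horizontal ray to the right from the query point and count how many polygon edges it crosses (each edge strictly once or zero times, handled with the usual half-open convention). 
Parity of crossings → odd ⇒ inside.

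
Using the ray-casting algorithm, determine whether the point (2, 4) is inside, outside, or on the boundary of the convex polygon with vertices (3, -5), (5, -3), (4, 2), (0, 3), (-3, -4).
The point (2, 4) lies strictly outside the polygon

Cast a horizontal ray to the right from the query point and count how many polygon edges it crosses (each edge strictly once or zero times, handled with the usual half-open convention). 
Parity of crossings → even ⇒ outside.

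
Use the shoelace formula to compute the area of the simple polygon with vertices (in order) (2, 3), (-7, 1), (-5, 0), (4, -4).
Area = 34

Shoelace formula: Area = (1/2) |Σ_i (x_i · y_{i+1} − x_{i+1} · y_i)| (indices mod n). Compute each cross term:
  (2)(1) − (-7)(3) = 23
  (-7)(0) − (-5)(1) = 5
  (-5)(-4) − (4)(0) = 20
  (4)(3) − (2)(-4) = 20
Sum = 68, so (signed) Area = 68/2 = 34, |Area| = 34.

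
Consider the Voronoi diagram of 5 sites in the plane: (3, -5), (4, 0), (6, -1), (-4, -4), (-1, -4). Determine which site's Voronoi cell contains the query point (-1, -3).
Nearest site = (-1, -4)

The Voronoi cell of site s contains exactly those query points closer to s than to any other site. Compute squared distances from q = (-1, -3) to each site:
  (-1 − -1)² + (-4 − -3)² = 1
  (-4 − -1)² + (-4 − -3)² = 10
  (3 − -1)² + (-5 − -3)² = 20
  (4 − -1)² + (0 − -3)² = 34
  (6 − -1)² + (-1 − -3)² = 53
Minimum is attained by (-1, -4), so q lies in its Voronoi cell.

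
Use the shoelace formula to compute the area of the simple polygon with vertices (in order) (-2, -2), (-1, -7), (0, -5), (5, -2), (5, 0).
Area = 21

Shoelace formula: Area = (1/2) |Σ_i (x_i · y_{i+1} − x_{i+1} · y_i)| (indices mod n). Compute each cross term:
  (-2)(-7) − (-1)(-2) = 12
  (-1)(-5) − (0)(-7) = 5
  (0)(-2) − (5)(-5) = 25
  (5)(0) − (5)(-2) = 10
  (5)(-2) − (-2)(0) = -10
Sum = 42, so (signed) Area = 42/2 = 21, |Area| = 21.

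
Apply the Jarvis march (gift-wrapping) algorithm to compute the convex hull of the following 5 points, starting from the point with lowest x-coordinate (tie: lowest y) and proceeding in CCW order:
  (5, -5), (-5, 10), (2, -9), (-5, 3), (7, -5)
Hull (CCW) = [(-5, 3), (2, -9), (7, -5), (-5, 10)]

Jarvis march: at each step, from the current hull vertex p, select the next vertex q as the point such that every other point lies strictly to the left of (or on) the directed line p → q. (Equivalently: for every other point r, the cross product (q − p) × (r − p) ≥ 0.)
Starting point (lowest x, tie lowest y): (-5, 3). Wrap until returning to start. Resulting hull: (-5, 3), (2, -9), (7, -5), (-5, 10).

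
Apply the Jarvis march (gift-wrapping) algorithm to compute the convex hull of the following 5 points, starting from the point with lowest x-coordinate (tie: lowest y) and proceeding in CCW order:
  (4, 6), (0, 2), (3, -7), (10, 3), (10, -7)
Hull (CCW) = [(0, 2), (3, -7), (10, -7), (10, 3), (4, 6)]

Jarvis march: at each step, from the current hull vertex p, select the next vertex q as the point such that every other point lies strictly to the left of (or on) the directed line p → q. (Equivalently: for every other point r, the cross product (q − p) × (r − p) ≥ 0.)
Starting point (lowest x, tie lowest y): (0, 2). Wrap until returning to start. Resulting hull: (0, 2), (3, -7), (10, -7), (10, 3), (4, 6).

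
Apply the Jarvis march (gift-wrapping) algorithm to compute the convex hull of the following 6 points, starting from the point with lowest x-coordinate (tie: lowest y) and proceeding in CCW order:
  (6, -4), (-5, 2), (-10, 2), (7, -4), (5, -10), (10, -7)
Hull (CCW) = [(-10, 2), (5, -10), (10, -7), (7, -4), (-5, 2)]

Jarvis march: at each step, from the current hull vertex p, select the next vertex q as the point such that every other point lies strictly to the left of (or on) the directed line p → q. (Equivalently: for every other point r, the cross product (q − p) × (r − p) ≥ 0.)
Starting point (lowest x, tie lowest y): (-10, 2). Wrap until returning to start. Resulting hull: (-10, 2), (5, -10), (10, -7), (7, -4), (-5, 2).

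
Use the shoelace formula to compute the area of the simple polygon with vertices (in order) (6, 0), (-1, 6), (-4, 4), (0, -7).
Area = 63

Shoelace formula: Area = (1/2) |Σ_i (x_i · y_{i+1} − x_{i+1} · y_i)| (indices mod n). Compute each cross term:
  (6)(6) − (-1)(0) = 36
  (-1)(4) − (-4)(6) = 20
  (-4)(-7) − (0)(4) = 28
  (0)(0) − (6)(-7) = 42
Sum = 126, so (signed) Area = 126/2 = 63, |Area| = 63.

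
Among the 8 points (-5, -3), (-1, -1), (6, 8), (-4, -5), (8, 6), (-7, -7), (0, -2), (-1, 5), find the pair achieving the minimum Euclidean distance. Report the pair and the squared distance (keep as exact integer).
Pair = ((-1, -1), (0, -2)); squared distance = 2

Compute all C(8, 2) = 28 pairwise squared distances (x_i − x_j)² + (y_i − y_j)². The minimum is 2, attained by the pair ((-1, -1), (0, -2)).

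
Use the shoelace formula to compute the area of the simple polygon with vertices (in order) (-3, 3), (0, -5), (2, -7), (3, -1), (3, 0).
Area = 28

Shoelace formula: Area = (1/2) |Σ_i (x_i · y_{i+1} − x_{i+1} · y_i)| (indices mod n). Compute each cross term:
  (-3)(-5) − (0)(3) = 15
  (0)(-7) − (2)(-5) = 10
  (2)(-1) − (3)(-7) = 19
  (3)(0) − (3)(-1) = 3
  (3)(3) − (-3)(0) = 9
Sum = 56, so (signed) Area = 56/2 = 28, |Area| = 28.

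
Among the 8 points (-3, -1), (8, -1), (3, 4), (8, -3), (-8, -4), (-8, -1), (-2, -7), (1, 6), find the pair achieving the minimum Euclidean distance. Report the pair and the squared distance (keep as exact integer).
Pair = ((8, -1), (8, -3)); squared distance = 4

Compute all C(8, 2) = 28 pairwise squared distances (x_i − x_j)² + (y_i − y_j)². The minimum is 4, attained by the pair ((8, -1), (8, -3)).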